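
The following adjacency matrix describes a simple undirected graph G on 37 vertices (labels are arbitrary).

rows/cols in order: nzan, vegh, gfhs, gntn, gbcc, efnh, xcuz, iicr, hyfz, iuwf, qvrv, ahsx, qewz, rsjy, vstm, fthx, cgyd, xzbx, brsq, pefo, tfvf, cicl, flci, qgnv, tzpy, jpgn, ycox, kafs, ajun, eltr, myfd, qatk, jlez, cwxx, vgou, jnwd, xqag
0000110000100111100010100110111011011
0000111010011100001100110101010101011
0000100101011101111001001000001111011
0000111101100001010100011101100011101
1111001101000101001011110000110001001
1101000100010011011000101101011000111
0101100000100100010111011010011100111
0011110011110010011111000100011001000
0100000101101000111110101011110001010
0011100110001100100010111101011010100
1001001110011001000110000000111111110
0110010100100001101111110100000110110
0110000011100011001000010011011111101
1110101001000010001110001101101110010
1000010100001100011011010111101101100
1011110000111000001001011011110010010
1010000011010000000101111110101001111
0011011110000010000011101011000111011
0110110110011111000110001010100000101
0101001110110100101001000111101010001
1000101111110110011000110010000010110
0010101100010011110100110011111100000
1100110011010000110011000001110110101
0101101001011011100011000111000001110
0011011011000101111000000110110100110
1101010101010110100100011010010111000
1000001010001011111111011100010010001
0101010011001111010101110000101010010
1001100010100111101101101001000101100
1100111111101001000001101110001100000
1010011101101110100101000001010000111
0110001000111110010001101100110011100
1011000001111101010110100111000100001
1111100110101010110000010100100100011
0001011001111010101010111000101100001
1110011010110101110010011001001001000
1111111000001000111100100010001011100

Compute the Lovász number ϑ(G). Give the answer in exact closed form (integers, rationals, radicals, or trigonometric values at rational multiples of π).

sqrt(37)

deg(rsjy) = 18; N(rsjy) = {nzan, vegh, gfhs, gbcc, xcuz, iuwf, vstm, brsq, pefo, tfvf, tzpy, jpgn, kafs, ajun, myfd, qatk, jlez, jnwd}.
N(qgnv) = {vegh, gntn, gbcc, xcuz, iuwf, ahsx, qewz, vstm, fthx, cgyd, tfvf, cicl, jpgn, ycox, kafs, cwxx, vgou, jnwd}, |N(qgnv)| = 18.
N(gbcc) = {nzan, vegh, gfhs, gntn, xcuz, iicr, iuwf, rsjy, fthx, brsq, tfvf, cicl, flci, qgnv, ajun, eltr, cwxx, xqag}, |N(gbcc)| = 18.
Vertex jnwd has 18 neighbors: nzan, vegh, gfhs, efnh, xcuz, hyfz, qvrv, ahsx, rsjy, fthx, cgyd, xzbx, tfvf, qgnv, tzpy, kafs, myfd, cwxx.
18-regular, N=37; SR(37,18,8,9) — a Paley graph.
spec(A) ≈ [18.0, 2.541381, -3.541381] (distinct, 6 d.p.).
Lovász: ϑ = −37(-sqrt(37)/2 - 1/2)/(18+-(-sqrt(37)/2 - 1/2)) = sqrt(37).
ϑ(G) ≈ 6.082763.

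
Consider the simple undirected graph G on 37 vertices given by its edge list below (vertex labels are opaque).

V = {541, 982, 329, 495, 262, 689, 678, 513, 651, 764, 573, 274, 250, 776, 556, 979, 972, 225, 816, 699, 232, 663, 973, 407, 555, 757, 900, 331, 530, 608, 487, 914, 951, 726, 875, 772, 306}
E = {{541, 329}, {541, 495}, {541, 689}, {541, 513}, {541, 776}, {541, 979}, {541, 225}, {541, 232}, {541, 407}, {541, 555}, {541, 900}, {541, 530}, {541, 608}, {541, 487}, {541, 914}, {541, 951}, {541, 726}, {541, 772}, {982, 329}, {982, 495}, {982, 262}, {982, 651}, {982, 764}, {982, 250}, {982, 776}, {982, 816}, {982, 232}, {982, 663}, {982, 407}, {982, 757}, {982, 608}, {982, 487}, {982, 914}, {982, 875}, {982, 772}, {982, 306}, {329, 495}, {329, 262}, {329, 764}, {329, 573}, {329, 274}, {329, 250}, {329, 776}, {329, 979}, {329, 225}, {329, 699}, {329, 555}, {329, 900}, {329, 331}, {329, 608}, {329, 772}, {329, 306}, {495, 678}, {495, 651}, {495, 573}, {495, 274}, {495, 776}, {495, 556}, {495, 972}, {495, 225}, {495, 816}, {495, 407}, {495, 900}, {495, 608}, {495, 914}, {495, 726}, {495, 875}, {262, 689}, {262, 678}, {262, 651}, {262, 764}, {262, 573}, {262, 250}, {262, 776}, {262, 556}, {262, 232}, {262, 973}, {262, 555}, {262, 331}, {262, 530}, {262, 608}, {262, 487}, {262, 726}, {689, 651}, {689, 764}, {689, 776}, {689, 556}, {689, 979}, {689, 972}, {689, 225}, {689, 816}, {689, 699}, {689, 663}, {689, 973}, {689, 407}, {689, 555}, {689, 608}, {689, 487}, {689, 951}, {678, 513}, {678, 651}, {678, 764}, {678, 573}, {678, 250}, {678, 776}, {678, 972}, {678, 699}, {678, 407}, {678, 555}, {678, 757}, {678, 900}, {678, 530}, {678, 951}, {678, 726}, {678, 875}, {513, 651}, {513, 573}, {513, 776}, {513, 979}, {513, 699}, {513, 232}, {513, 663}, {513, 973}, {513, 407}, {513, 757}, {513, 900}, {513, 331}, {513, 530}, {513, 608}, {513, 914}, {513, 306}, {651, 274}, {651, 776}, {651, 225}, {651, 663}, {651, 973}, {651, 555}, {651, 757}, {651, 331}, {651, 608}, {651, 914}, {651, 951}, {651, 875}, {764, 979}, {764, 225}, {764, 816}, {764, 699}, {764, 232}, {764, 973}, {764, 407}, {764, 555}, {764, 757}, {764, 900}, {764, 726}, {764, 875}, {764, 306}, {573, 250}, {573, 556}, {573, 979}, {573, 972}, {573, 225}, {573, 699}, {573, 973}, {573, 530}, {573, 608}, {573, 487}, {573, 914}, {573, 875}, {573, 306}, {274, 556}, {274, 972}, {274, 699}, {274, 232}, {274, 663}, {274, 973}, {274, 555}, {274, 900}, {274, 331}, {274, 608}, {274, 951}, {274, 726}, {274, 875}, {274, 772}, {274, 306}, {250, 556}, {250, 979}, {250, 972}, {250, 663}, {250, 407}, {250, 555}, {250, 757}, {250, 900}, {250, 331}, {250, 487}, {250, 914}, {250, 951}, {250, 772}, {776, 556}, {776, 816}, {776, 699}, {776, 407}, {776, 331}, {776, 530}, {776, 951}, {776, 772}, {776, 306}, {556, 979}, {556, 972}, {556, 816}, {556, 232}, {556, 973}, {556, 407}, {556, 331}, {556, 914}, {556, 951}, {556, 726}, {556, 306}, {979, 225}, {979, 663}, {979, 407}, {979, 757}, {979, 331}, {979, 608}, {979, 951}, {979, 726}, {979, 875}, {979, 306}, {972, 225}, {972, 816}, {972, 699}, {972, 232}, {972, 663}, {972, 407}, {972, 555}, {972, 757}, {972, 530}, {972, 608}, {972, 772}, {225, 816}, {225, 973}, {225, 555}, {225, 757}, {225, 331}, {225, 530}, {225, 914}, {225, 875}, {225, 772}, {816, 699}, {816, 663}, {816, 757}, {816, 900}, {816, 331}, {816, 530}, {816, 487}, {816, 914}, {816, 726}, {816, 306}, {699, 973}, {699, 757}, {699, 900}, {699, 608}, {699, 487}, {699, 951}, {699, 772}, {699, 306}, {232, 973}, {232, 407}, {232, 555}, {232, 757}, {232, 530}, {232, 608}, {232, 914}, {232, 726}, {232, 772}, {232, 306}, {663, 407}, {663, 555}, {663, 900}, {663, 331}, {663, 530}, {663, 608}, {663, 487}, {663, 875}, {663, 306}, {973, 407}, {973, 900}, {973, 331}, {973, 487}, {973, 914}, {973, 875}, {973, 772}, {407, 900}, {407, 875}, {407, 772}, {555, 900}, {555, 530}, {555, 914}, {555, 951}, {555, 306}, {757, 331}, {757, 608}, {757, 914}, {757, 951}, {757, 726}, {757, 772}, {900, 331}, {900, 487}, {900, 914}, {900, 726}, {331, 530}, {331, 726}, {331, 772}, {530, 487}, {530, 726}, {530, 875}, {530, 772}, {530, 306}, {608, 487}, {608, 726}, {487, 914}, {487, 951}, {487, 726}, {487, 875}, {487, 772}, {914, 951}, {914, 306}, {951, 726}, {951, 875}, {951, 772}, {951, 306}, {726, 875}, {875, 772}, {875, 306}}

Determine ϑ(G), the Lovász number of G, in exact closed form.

sqrt(37)

deg(972) = 18; N(972) = {495, 689, 678, 573, 274, 250, 556, 225, 816, 699, 232, 663, 407, 555, 757, 530, 608, 772}.
deg(513) = 18; N(513) = {541, 678, 651, 573, 776, 979, 699, 232, 663, 973, 407, 757, 900, 331, 530, 608, 914, 306}.
N(530) = {541, 262, 678, 513, 573, 776, 972, 225, 816, 232, 663, 555, 331, 487, 726, 875, 772, 306}, |N(530)| = 18.
Vertex 776 has 18 neighbors: 541, 982, 329, 495, 262, 689, 678, 513, 651, 556, 816, 699, 407, 331, 530, 951, 772, 306.
Regular of degree 18 on 37 vertices: SR(37,18,8,9) — a Paley graph.
Distinct eigenvalues (to 4 d.p.): [18.0, 2.5414, -3.5414].
With N=37: ϑ(G) = 37·(-(-sqrt(37)/2 - 1/2))/(18−(-sqrt(37)/2 - 1/2)) = sqrt(37).
ϑ(G) ≈ 6.08276253.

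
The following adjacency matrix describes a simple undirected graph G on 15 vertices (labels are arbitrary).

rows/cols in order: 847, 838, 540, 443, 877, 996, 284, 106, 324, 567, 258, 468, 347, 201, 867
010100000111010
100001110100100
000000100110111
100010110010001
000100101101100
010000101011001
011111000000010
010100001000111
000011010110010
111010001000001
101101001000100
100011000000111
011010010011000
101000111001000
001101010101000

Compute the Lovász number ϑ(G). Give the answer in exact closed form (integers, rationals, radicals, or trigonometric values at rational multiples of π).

5

N(867) = {540, 443, 996, 106, 567, 468}, |N(867)| = 6.
Vertex 877 has 6 neighbors: 443, 284, 324, 567, 468, 347.
deg(468) = 6; N(468) = {847, 877, 996, 347, 201, 867}.
N(443) = {847, 877, 284, 106, 258, 867}, |N(443)| = 6.
Every vertex has degree 6 (N=15); Kneser K(6,2) on C(6,2)=15 vertices.
spec(A) ≈ [6.0, 1.0, -3.0] (distinct, 6 d.p.).
Lovász (edge-transitive): ϑ = −15·(-3)/((6)−(-3)) = 5.
ϑ(G) ≈ 5.000000000.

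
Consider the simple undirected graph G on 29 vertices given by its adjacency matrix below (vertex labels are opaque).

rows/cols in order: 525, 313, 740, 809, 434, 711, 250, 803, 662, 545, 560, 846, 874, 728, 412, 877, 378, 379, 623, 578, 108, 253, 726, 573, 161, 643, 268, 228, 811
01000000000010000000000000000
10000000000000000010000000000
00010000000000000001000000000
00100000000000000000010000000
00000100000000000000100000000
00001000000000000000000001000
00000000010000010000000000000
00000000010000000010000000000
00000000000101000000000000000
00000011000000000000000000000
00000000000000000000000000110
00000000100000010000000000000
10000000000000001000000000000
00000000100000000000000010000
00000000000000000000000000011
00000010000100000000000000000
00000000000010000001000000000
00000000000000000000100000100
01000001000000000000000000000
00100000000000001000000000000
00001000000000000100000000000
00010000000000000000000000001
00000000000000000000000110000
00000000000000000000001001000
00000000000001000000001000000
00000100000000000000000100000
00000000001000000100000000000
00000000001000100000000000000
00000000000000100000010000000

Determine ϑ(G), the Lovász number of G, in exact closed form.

deg(412) = 2; N(412) = {228, 811}.
deg(623) = 2; N(623) = {313, 803}.
Vertex 108 has 2 neighbors: 434, 379.
deg(434) = 2; N(434) = {711, 108}.
G on 29 vertices is 2-regular; a single 29-cycle (edge-transitive).
A has 15 distinct eigenvalues ≈ [2.0, 1.953241, 1.815151, 1.592186, 1.294773, 0.936817, 0.535057, 0.108278, -0.323564, -0.740276, -1.122374, -1.451991, -1.713714, -1.895306, -1.988276].
Lovász: ϑ = −29(-2*cos(pi/29))/(2+-(-1)*2*cos(pi/29)) = 29*cos(pi/29)/(cos(pi/29) + 1).
ϑ(G) ≈ 14.457375255.
Check 14 ≤ 29*cos(pi/29)/(cos(pi/29) + 1) ≤ 15: both strict.

29*cos(pi/29)/(cos(pi/29) + 1)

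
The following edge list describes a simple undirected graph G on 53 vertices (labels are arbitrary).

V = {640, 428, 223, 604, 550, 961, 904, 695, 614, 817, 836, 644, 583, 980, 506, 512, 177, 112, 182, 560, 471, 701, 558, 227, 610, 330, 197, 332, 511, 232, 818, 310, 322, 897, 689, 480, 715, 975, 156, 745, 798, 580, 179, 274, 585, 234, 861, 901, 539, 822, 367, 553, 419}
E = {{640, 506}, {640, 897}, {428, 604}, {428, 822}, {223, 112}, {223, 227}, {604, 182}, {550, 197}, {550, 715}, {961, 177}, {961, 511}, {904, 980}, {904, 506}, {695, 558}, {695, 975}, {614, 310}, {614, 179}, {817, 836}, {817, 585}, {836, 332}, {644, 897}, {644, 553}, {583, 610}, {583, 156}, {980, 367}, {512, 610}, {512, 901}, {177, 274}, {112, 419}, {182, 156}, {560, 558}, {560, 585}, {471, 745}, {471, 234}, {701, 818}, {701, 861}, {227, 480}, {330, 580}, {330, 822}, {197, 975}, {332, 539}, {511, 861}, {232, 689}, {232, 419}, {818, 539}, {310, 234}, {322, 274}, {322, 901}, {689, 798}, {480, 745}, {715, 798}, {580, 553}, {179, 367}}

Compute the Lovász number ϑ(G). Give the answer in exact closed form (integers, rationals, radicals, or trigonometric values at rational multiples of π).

53*cos(pi/53)/(cos(pi/53) + 1)

Vertex 506 has 2 neighbors: 640, 904.
Vertex 980 has 2 neighbors: 904, 367.
deg(234) = 2; N(234) = {471, 310}.
deg(428) = 2; N(428) = {604, 822}.
Every vertex has degree 2 (N=53); this is C_{53}, the 53-cycle.
Distinct eigenvalues (to 3 d.p.): [2.0, 1.986, 1.944, 1.875, 1.779, 1.659, 1.515, 1.35, 1.166, 0.966, 0.752, 0.527, 0.295, 0.059, -0.178, -0.412, -0.641, -0.86, -1.068, -1.26, -1.435, -1.59, -1.722, -1.83, -1.913, -1.968, -1.996].
ϑ = −N·λ_min/(λ_max−λ_min) = −53·(-2*cos(pi/53))/(2−(-2*cos(pi/53))) = 53*cos(pi/53)/(cos(pi/53) + 1).
= 26.4767… (decimal).
26 ≤ 53*cos(pi/53)/(cos(pi/53) + 1) ≤ 27: both strict.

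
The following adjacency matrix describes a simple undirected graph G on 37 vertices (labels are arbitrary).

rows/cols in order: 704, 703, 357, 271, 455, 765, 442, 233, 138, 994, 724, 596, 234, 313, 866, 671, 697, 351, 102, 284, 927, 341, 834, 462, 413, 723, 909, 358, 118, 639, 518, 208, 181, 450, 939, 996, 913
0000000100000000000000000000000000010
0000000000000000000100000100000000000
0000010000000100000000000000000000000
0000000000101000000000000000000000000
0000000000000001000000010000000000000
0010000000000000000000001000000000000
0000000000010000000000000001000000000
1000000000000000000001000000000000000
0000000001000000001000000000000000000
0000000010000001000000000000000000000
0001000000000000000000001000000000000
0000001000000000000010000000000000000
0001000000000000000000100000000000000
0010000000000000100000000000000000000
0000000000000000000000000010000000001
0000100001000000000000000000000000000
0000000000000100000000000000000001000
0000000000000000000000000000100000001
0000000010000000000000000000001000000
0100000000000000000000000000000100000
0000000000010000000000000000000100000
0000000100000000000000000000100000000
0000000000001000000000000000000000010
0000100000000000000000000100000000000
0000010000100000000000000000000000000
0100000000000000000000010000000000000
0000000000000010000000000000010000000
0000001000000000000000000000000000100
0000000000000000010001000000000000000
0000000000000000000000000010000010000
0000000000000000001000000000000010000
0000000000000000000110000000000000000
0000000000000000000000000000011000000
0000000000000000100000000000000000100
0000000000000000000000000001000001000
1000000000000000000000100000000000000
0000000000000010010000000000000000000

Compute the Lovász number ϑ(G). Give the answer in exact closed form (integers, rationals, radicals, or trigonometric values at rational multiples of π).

37*cos(pi/37)/(cos(pi/37) + 1)

deg(442) = 2; N(442) = {596, 358}.
Vertex 413 has 2 neighbors: 765, 724.
deg(138) = 2; N(138) = {994, 102}.
Vertex 697 has 2 neighbors: 313, 450.
2-regular, N=37; the odd cycle C_{37}.
The 19 distinct eigenvalues: [2.0, 1.97123, 1.88575, 1.74603, 1.55607, 1.32135, 1.04861, 0.74571, 0.42136, 0.08488, -0.25404, -0.58565, -0.90041, -1.18927, -1.44391, -1.65702, -1.82246, -1.93547, -1.99279].
−37·(-2*cos(pi/37)) / ((2)−(-2*cos(pi/37))) = 37*cos(pi/37)/(cos(pi/37) + 1) = ϑ(G).
≈ 18.4666 (to 4 d.p.).
α=18, χ(Ḡ)=19; ϑ=37*cos(pi/37)/(cos(pi/37) + 1) lies between (both strict).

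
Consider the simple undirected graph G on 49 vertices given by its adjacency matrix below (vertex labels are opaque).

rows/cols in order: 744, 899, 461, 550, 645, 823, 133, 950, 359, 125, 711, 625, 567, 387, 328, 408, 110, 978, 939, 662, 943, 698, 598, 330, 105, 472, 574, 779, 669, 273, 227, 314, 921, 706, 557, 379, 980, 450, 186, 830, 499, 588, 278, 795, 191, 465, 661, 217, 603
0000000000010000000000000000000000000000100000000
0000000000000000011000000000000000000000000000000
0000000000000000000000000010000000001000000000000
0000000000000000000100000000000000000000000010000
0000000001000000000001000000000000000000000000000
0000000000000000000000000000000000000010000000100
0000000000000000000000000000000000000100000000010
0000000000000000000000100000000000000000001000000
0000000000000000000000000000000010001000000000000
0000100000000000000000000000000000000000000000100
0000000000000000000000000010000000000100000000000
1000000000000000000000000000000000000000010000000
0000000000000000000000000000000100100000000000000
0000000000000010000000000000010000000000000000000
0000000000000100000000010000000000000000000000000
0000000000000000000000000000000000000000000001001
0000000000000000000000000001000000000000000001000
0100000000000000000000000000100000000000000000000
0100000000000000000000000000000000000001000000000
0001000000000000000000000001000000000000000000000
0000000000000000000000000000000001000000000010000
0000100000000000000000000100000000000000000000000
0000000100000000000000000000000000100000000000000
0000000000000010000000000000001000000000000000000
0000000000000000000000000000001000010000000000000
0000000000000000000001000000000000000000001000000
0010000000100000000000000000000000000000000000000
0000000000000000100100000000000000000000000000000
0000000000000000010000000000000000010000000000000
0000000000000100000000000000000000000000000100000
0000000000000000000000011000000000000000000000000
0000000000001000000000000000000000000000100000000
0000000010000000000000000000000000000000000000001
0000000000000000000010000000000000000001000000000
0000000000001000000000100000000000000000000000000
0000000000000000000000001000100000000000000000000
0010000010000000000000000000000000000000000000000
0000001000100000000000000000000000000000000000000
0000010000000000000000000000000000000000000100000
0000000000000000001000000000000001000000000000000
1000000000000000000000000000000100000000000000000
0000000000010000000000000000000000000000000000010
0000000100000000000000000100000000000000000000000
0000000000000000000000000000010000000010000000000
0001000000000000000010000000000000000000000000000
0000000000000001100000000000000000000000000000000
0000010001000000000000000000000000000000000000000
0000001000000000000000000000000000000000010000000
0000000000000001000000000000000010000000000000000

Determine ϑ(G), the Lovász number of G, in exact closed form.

49*cos(pi/49)/(cos(pi/49) + 1)

N(711) = {574, 450}, |N(711)| = 2.
Vertex 328 has 2 neighbors: 387, 330.
deg(574) = 2; N(574) = {461, 711}.
Vertex 550 has 2 neighbors: 662, 191.
Every vertex has degree 2 (N=49); a single 49-cycle (edge-transitive).
spec(A) ≈ [2.0, 1.984, 1.935, 1.854, 1.743, 1.603, 1.437, 1.247, 1.037, 0.81, 0.569, 0.319, 0.064, -0.192, -0.445, -0.691, -0.925, -1.144, -1.345, -1.523, -1.676, -1.802, -1.898, -1.963, -1.996] (distinct, 3 d.p.).
With N=49: ϑ(G) = 49·(-(-1)*2*cos(pi/49))/(2−(-2*cos(pi/49))) = 49*cos(pi/49)/(cos(pi/49) + 1).
Numerically 24.47481.
24 ≤ 49*cos(pi/49)/(cos(pi/49) + 1) ≤ 25: both strict.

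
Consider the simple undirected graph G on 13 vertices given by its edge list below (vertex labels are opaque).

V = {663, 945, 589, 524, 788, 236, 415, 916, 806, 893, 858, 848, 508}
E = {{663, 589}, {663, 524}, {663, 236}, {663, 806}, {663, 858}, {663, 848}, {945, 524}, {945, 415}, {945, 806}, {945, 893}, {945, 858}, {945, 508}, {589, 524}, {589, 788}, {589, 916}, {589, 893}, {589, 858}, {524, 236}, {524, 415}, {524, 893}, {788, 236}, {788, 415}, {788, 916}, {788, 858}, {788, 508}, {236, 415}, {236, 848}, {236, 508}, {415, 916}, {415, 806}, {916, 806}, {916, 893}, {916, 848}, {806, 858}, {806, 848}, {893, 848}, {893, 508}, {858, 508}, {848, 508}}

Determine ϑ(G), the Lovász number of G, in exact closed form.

deg(663) = 6; N(663) = {589, 524, 236, 806, 858, 848}.
Vertex 945 has 6 neighbors: 524, 415, 806, 893, 858, 508.
deg(848) = 6; N(848) = {663, 236, 916, 806, 893, 508}.
deg(589) = 6; N(589) = {663, 524, 788, 916, 893, 858}.
deg(v) = 6 for all v (|V|=13); SR(13,6,2,3) — a Paley graph.
A has 3 distinct eigenvalues ≈ [6.0, 1.303, -2.303].
Lovász: ϑ = −13(-sqrt(13)/2 - 1/2)/(6+-(-sqrt(13)/2 - 1/2)) = sqrt(13).
ϑ(G) ≈ 3.605551275.

sqrt(13)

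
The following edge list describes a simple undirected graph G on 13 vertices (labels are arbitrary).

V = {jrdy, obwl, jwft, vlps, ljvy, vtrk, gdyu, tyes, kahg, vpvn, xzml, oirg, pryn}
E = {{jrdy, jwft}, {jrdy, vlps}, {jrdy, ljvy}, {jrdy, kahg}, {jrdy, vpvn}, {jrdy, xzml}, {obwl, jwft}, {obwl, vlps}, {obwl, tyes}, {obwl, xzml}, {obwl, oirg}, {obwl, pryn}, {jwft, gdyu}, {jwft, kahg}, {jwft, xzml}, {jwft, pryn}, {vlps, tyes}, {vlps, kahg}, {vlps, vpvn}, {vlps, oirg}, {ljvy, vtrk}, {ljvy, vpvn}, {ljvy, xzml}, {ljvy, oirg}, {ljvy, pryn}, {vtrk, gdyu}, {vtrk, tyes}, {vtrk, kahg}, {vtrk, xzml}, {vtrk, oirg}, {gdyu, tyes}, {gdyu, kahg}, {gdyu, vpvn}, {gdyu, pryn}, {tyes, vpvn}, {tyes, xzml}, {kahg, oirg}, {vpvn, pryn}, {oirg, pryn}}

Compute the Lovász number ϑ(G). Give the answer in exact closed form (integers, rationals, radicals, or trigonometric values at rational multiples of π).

Vertex vtrk has 6 neighbors: ljvy, gdyu, tyes, kahg, xzml, oirg.
Vertex ljvy has 6 neighbors: jrdy, vtrk, vpvn, xzml, oirg, pryn.
N(oirg) = {obwl, vlps, ljvy, vtrk, kahg, pryn}, |N(oirg)| = 6.
deg(vlps) = 6; N(vlps) = {jrdy, obwl, tyes, kahg, vpvn, oirg}.
deg(v) = 6 for all v (|V|=13); strongly regular (13,6,2,3).
A has 3 distinct eigenvalues ≈ [6.0, 1.3028, -2.3028].
λ_max=6, λ_min=-sqrt(13)/2 - 1/2; ϑ = −13·λ_min/(λ_max−λ_min) = sqrt(13).
= 3.60555… (decimal).

sqrt(13)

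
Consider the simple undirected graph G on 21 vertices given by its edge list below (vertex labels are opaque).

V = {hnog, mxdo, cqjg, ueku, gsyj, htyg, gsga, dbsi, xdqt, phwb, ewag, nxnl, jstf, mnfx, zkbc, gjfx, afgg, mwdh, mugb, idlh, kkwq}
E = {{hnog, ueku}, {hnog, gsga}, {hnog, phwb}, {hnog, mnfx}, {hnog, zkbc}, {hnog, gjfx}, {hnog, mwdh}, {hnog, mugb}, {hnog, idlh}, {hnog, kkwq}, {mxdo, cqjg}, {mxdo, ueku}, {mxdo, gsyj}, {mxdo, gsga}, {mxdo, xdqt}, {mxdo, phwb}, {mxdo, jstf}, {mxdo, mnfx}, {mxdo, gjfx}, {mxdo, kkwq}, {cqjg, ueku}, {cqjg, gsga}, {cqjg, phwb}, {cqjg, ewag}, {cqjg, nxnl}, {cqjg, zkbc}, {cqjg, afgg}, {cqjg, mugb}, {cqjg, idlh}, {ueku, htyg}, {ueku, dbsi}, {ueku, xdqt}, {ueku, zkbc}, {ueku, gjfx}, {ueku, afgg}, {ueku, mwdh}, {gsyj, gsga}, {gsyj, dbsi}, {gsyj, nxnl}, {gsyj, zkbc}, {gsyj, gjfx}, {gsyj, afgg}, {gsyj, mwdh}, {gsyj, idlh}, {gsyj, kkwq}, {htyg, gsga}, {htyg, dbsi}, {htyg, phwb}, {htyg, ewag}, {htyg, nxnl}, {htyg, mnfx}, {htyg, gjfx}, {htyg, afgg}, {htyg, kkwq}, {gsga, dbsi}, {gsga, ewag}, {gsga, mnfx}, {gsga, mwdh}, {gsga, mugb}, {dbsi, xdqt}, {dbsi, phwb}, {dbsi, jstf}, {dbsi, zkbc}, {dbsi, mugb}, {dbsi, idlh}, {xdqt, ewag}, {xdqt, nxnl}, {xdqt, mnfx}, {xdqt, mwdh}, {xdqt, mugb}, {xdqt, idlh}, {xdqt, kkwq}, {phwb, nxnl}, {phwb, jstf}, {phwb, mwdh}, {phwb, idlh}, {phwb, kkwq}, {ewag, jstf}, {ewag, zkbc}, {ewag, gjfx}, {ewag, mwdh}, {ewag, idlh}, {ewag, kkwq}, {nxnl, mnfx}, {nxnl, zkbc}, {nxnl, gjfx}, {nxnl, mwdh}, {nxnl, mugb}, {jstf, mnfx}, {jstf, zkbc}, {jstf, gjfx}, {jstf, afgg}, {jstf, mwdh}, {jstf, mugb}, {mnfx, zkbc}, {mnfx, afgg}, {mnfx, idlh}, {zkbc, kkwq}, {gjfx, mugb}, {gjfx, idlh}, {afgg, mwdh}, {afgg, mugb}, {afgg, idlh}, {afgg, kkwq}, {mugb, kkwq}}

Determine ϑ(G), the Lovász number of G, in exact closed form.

6

deg(kkwq) = 10; N(kkwq) = {hnog, mxdo, gsyj, htyg, xdqt, phwb, ewag, zkbc, afgg, mugb}.
N(hnog) = {ueku, gsga, phwb, mnfx, zkbc, gjfx, mwdh, mugb, idlh, kkwq}, |N(hnog)| = 10.
deg(dbsi) = 10; N(dbsi) = {ueku, gsyj, htyg, gsga, xdqt, phwb, jstf, zkbc, mugb, idlh}.
Vertex htyg has 10 neighbors: ueku, gsga, dbsi, phwb, ewag, nxnl, mnfx, gjfx, afgg, kkwq.
deg(v) = 10 for all v (|V|=21); this is K(7,2), the Kneser graph.
A has 3 distinct eigenvalues ≈ [10.0, 1.0, -4.0].
Lovász (edge-transitive): ϑ = −21·(-4)/((10)−(-4)) = 6.
ϑ(G) ≈ 6.000000.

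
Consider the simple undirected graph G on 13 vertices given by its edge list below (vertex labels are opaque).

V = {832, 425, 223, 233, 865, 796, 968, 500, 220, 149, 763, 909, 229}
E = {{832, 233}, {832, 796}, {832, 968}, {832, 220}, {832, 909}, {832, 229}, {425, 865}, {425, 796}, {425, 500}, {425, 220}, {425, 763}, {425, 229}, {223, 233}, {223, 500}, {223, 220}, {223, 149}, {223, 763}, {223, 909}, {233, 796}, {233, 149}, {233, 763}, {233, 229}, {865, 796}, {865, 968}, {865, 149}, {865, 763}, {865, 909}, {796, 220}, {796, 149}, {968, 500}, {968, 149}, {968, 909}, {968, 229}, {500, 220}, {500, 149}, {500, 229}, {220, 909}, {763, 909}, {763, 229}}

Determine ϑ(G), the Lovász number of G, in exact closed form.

Vertex 149 has 6 neighbors: 223, 233, 865, 796, 968, 500.
Vertex 968 has 6 neighbors: 832, 865, 500, 149, 909, 229.
N(909) = {832, 223, 865, 968, 220, 763}, |N(909)| = 6.
N(229) = {832, 425, 233, 968, 500, 763}, |N(229)| = 6.
Every vertex has degree 6 (N=13); Paley(13): SR with (k,λ,μ)=(6,2,3).
The 3 distinct eigenvalues: [6.0, 1.302776, -2.302776].
With N=13: ϑ(G) = 13·(-(-sqrt(13)/2 - 1/2))/(6−(-sqrt(13)/2 - 1/2)) = sqrt(13).
ϑ(G) ≈ 3.605551.

sqrt(13)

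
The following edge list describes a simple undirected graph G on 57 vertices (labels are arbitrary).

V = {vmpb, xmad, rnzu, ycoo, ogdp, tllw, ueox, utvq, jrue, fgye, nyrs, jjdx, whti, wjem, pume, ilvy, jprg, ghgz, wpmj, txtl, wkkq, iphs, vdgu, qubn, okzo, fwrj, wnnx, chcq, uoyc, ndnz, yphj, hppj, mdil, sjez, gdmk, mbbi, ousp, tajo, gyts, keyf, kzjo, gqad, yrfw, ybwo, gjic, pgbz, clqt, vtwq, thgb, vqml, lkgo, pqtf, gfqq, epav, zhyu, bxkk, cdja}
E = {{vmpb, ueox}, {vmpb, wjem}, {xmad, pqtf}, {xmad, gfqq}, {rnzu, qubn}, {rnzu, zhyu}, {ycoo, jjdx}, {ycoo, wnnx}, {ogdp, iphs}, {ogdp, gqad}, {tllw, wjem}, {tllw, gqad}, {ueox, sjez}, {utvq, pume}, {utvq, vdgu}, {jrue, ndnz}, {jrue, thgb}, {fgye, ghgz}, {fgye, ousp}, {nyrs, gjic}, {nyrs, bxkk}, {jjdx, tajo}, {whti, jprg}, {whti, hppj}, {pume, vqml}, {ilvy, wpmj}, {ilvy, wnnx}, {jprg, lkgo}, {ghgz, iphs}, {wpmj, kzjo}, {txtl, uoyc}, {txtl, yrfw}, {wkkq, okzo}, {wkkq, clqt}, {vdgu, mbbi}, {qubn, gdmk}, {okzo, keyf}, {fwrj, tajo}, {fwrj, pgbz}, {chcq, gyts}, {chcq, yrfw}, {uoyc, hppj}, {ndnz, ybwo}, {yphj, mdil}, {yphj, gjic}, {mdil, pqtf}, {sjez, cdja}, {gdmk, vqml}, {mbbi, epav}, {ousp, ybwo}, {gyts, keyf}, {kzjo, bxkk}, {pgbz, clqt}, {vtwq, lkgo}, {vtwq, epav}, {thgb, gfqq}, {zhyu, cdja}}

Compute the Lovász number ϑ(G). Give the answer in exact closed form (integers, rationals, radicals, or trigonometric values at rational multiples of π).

57*cos(pi/57)/(cos(pi/57) + 1)

N(nyrs) = {gjic, bxkk}, |N(nyrs)| = 2.
Vertex pqtf has 2 neighbors: xmad, mdil.
Vertex vqml has 2 neighbors: pume, gdmk.
Vertex jrue has 2 neighbors: ndnz, thgb.
2-regular, N=57; a single 57-cycle (edge-transitive).
spec(A) ≈ [2.0, 1.98786, 1.95159, 1.89163, 1.80871, 1.70384, 1.57828, 1.43357, 1.27145, 1.0939, 0.90307, 0.70128, 0.49097, 0.27471, 0.05511, -0.16516, -0.38342, -0.59703, -0.80339, -1.0, -1.18447, -1.35456, -1.50821, -1.64356, -1.75895, -1.85299, -1.92454, -1.97272, -1.99696] (distinct, 5 d.p.).
Lovász: ϑ = −57(-2*cos(pi/57))/(2+-(-1)*2*cos(pi/57)) = 57*cos(pi/57)/(cos(pi/57) + 1).
≈ 28.478345168 (to 9 d.p.).
Check 28 ≤ 57*cos(pi/57)/(cos(pi/57) + 1) ≤ 29: both strict.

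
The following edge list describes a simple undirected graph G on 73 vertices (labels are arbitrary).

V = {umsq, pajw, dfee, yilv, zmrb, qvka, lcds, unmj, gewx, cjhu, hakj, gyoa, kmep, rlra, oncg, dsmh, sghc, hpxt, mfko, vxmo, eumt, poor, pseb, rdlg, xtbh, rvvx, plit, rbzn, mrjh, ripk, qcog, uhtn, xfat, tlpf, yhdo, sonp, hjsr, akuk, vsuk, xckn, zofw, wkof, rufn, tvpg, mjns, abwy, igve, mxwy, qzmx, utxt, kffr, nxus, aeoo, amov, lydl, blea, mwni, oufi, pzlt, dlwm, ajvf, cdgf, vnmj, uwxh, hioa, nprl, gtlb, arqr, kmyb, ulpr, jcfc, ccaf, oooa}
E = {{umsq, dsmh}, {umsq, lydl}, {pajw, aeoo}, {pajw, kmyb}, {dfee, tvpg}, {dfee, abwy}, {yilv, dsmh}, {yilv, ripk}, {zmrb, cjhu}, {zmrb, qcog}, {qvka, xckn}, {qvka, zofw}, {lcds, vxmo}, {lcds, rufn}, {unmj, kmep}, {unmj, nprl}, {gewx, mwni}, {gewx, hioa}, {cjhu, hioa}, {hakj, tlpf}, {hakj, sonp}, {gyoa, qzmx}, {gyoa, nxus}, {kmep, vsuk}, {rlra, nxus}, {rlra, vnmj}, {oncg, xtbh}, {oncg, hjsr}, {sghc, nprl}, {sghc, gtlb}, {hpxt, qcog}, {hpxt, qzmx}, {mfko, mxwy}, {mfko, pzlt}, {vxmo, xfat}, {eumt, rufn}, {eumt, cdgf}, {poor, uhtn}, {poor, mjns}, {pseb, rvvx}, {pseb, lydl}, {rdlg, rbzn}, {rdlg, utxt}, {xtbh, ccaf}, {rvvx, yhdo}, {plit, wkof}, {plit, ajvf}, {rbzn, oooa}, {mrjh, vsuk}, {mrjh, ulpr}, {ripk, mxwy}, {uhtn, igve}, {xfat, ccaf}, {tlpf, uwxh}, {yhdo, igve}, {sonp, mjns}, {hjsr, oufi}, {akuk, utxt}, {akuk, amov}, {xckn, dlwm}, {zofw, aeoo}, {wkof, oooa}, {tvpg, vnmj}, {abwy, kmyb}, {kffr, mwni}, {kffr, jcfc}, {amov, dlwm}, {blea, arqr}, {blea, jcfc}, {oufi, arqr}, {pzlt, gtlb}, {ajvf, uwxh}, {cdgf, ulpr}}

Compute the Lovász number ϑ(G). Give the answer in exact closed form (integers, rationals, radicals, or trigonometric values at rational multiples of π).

N(rbzn) = {rdlg, oooa}, |N(rbzn)| = 2.
Vertex vnmj has 2 neighbors: rlra, tvpg.
deg(wkof) = 2; N(wkof) = {plit, oooa}.
deg(uwxh) = 2; N(uwxh) = {tlpf, ajvf}.
Every vertex has degree 2 (N=73); connected 2-regular on 73 ⇒ C_{73}.
spec(A) ≈ [2.0, 1.992596, 1.97044, 1.933696, 1.882635, 1.817635, 1.739179, 1.647846, 1.544313, 1.429347, 1.303798, 1.168596, 1.024743, 0.873302, 0.715396, 0.552194, 0.384903, 0.214763, 0.043032, -0.129017, -0.300111, -0.468983, -0.634383, -0.795086, -0.949902, -1.097686, -1.237343, -1.367839, -1.488208, -1.597559, -1.695082, -1.780055, -1.85185, -1.909934, -1.953877, -1.983355, -1.998148] (distinct, 6 d.p.).
−73·(-2*cos(pi/73)) / ((2)−(-2*cos(pi/73))) = 73*cos(pi/73)/(cos(pi/73) + 1) = ϑ(G).
ϑ(G) ≈ 36.4830948.
36 ≤ 73*cos(pi/73)/(cos(pi/73) + 1) ≤ 37: both strict.

73*cos(pi/73)/(cos(pi/73) + 1)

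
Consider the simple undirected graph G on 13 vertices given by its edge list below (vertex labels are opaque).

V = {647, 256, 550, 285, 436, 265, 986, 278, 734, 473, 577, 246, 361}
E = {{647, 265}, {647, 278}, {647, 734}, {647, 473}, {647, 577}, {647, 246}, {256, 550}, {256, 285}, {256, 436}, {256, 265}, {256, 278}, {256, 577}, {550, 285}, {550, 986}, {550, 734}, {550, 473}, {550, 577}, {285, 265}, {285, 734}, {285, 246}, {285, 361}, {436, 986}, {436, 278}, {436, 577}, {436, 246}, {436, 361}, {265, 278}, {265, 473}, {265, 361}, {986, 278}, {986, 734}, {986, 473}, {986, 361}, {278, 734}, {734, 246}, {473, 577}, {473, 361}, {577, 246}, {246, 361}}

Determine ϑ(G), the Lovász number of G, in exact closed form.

Vertex 436 has 6 neighbors: 256, 986, 278, 577, 246, 361.
deg(361) = 6; N(361) = {285, 436, 265, 986, 473, 246}.
N(647) = {265, 278, 734, 473, 577, 246}, |N(647)| = 6.
deg(577) = 6; N(577) = {647, 256, 550, 436, 473, 246}.
Every vertex has degree 6 (N=13); Paley(13): SR with (k,λ,μ)=(6,2,3).
A has 3 distinct eigenvalues ≈ [6.0, 1.3028, -2.3028].
With N=13: ϑ(G) = 13·(-(-sqrt(13)/2 - 1/2))/(6−(-sqrt(13)/2 - 1/2)) = sqrt(13).
≈ 3.6056 (to 4 d.p.).

sqrt(13)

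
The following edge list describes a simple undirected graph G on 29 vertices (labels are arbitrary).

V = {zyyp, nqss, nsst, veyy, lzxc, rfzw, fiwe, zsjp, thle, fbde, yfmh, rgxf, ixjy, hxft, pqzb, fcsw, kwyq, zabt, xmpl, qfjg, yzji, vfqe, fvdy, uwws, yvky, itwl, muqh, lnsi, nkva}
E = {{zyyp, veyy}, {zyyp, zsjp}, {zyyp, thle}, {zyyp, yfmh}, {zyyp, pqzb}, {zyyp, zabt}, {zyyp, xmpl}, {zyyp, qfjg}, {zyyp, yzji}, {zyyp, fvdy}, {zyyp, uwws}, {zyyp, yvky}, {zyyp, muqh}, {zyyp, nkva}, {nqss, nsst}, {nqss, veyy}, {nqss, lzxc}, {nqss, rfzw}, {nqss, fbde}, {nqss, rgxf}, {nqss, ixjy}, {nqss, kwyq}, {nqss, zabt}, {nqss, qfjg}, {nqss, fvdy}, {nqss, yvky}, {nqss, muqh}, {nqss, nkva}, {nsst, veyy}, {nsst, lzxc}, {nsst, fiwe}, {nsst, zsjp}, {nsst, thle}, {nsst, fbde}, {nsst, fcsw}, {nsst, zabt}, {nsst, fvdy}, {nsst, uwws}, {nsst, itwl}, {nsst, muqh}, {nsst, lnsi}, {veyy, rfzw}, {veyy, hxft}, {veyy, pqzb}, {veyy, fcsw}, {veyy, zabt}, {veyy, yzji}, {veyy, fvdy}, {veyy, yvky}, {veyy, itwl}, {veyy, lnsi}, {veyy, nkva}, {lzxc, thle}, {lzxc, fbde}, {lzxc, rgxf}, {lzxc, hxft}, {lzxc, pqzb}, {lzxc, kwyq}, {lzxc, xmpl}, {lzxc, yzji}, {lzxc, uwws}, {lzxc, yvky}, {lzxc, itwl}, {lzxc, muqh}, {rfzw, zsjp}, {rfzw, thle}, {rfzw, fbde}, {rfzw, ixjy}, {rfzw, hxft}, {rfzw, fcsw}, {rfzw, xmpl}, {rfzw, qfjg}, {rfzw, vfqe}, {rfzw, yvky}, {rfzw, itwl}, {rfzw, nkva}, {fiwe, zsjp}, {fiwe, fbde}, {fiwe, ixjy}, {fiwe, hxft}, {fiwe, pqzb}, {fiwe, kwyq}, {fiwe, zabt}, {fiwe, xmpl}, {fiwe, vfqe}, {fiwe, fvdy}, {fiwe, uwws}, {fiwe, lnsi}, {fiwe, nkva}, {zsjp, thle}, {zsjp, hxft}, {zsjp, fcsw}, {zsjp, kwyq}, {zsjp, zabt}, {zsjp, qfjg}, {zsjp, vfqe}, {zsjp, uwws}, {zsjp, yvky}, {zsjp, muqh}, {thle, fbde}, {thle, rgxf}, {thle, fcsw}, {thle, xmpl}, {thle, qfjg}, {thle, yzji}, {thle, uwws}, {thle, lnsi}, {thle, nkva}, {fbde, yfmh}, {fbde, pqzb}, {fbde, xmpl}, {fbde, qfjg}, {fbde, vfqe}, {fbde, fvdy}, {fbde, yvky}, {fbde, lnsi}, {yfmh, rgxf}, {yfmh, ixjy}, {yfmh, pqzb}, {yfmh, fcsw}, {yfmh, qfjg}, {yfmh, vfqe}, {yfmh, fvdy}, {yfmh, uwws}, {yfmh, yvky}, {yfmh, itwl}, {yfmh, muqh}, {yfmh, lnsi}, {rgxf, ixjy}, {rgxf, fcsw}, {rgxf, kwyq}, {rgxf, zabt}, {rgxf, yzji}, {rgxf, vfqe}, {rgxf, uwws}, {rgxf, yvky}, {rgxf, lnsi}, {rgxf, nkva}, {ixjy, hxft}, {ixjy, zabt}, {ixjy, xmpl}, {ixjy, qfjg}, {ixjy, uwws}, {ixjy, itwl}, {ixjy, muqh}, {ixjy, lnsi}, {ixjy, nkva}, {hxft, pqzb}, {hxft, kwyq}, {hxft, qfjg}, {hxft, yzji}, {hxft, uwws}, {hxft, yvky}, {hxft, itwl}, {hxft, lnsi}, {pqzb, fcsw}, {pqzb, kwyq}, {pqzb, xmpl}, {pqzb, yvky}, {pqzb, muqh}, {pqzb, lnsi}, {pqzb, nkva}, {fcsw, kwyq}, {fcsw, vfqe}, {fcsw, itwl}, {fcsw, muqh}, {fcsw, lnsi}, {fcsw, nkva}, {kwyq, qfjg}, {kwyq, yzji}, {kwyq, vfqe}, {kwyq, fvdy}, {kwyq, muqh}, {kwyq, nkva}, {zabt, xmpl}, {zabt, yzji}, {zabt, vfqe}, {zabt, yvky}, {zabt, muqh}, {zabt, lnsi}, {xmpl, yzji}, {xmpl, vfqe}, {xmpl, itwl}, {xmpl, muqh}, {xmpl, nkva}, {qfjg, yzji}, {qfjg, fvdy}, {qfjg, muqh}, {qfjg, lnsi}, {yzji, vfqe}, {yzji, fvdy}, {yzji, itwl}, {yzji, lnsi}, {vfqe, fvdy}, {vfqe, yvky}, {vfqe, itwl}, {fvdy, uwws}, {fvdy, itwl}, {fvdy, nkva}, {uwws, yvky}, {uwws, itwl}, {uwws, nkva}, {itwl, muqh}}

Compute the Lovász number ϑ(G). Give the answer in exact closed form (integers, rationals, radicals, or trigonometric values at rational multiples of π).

sqrt(29)

deg(yvky) = 14; N(yvky) = {zyyp, nqss, veyy, lzxc, rfzw, zsjp, fbde, yfmh, rgxf, hxft, pqzb, zabt, vfqe, uwws}.
deg(qfjg) = 14; N(qfjg) = {zyyp, nqss, rfzw, zsjp, thle, fbde, yfmh, ixjy, hxft, kwyq, yzji, fvdy, muqh, lnsi}.
deg(thle) = 14; N(thle) = {zyyp, nsst, lzxc, rfzw, zsjp, fbde, rgxf, fcsw, xmpl, qfjg, yzji, uwws, lnsi, nkva}.
Vertex rfzw has 14 neighbors: nqss, veyy, zsjp, thle, fbde, ixjy, hxft, fcsw, xmpl, qfjg, vfqe, yvky, itwl, nkva.
deg(v) = 14 for all v (|V|=29); SR(29,14,6,7) — a Paley graph.
Distinct eigenvalues (to 6 d.p.): [14.0, 2.192582, -3.192582].
With N=29: ϑ(G) = 29·(-(-sqrt(29)/2 - 1/2))/(14−(-sqrt(29)/2 - 1/2)) = sqrt(29).
≈ 5.3851648 (to 7 d.p.).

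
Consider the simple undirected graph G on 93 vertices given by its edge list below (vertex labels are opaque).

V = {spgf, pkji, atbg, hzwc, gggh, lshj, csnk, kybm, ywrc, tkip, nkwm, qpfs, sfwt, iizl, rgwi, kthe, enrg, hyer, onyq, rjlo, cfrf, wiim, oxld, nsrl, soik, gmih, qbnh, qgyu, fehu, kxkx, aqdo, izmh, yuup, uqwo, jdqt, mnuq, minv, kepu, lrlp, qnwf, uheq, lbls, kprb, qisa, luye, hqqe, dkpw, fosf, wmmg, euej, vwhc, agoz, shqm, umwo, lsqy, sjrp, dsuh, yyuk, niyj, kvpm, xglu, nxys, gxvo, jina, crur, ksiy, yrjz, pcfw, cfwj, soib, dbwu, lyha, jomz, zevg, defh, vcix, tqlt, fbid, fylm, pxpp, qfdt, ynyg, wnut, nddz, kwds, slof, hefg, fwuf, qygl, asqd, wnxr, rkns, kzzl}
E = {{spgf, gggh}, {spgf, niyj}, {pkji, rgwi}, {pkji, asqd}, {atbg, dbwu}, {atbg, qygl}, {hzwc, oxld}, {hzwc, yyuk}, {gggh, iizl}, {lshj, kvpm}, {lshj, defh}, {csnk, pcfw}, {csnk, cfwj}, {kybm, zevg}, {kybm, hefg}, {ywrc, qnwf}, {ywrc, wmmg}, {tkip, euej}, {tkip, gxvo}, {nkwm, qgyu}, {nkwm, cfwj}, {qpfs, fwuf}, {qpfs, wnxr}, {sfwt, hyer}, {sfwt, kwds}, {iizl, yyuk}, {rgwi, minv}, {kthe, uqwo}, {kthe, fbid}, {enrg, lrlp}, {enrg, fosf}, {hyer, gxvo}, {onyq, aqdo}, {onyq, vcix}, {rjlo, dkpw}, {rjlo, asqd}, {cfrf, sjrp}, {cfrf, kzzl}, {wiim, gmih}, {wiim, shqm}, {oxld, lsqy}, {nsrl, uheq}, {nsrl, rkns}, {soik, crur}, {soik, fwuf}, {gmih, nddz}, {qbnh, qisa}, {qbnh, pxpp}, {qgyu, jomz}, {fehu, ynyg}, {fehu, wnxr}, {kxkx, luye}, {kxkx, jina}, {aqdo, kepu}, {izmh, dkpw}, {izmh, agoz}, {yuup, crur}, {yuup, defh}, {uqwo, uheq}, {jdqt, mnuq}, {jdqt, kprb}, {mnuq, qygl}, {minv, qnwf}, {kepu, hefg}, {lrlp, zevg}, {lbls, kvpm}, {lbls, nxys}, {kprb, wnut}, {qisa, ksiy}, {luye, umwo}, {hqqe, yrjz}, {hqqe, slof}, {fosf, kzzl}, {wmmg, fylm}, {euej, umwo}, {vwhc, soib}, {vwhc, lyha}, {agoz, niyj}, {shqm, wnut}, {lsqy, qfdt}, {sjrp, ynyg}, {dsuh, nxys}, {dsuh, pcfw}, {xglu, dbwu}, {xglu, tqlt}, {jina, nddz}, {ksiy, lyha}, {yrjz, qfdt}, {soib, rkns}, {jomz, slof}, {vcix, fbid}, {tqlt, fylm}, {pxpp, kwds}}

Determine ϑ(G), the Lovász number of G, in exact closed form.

deg(rjlo) = 2; N(rjlo) = {dkpw, asqd}.
deg(wnut) = 2; N(wnut) = {kprb, shqm}.
N(fbid) = {kthe, vcix}, |N(fbid)| = 2.
deg(nsrl) = 2; N(nsrl) = {uheq, rkns}.
2-regular, N=93; a single 93-cycle (edge-transitive).
spec(A) ≈ [2.0, 1.995, 1.982, 1.959, 1.927, 1.887, 1.838, 1.78, 1.715, 1.642, 1.561, 1.473, 1.378, 1.277, 1.17, 1.058, 0.941, 0.82, 0.695, 0.566, 0.436, 0.303, 0.169, 0.034, -0.101, -0.236, -0.369, -0.501, -0.631, -0.758, -0.881, -1.0, -1.115, -1.224, -1.328, -1.426, -1.518, -1.602, -1.679, -1.749, -1.81, -1.864, -1.908, -1.944, -1.972, -1.99, -1.999] (distinct, 3 d.p.).
Lovász: ϑ = −93(-2*cos(pi/93))/(2+-(-1)*2*cos(pi/93)) = 93*cos(pi/93)/(cos(pi/93) + 1).
= 46.486731879… (decimal).
α=46, χ(Ḡ)=47; ϑ=93*cos(pi/93)/(cos(pi/93) + 1) lies between (both strict).

93*cos(pi/93)/(cos(pi/93) + 1)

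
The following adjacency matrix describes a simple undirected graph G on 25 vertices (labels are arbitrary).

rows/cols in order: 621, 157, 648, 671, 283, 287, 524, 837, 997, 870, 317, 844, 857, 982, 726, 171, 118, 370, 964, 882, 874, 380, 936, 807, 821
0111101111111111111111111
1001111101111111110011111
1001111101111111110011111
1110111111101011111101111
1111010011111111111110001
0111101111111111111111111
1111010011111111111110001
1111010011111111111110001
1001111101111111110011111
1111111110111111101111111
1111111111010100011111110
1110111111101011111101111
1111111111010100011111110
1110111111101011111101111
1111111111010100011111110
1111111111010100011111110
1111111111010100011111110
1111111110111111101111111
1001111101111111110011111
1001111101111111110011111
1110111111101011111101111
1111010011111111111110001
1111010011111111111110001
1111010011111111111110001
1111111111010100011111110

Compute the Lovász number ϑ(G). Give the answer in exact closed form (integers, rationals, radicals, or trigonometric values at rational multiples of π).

6

Vertex 171 has 19 neighbors: 621, 157, 648, 671, 283, 287, 524, 837, 997, 870, 844, 982, 370, 964, 882, 874, 380, 936, 807.
Vertex 370 has 23 neighbors: 621, 157, 648, 671, 283, 287, 524, 837, 997, 317, 844, 857, 982, 726, 171, 118, 964, 882, 874, 380, 936, 807, 821.
N(964) = {621, 671, 283, 287, 524, 837, 870, 317, 844, 857, 982, 726, 171, 118, 370, 874, 380, 936, 807, 821}, |N(964)| = 20.
Vertex 283 has 19 neighbors: 621, 157, 648, 671, 287, 997, 870, 317, 844, 857, 982, 726, 171, 118, 370, 964, 882, 874, 821.
Complete multipartite on [6, 6, 5, 4, 2, 2]: sandwich collapses at ϑ=6.
Numerically 6.0000000.
6 ≤ 6 ≤ 6: collapsed.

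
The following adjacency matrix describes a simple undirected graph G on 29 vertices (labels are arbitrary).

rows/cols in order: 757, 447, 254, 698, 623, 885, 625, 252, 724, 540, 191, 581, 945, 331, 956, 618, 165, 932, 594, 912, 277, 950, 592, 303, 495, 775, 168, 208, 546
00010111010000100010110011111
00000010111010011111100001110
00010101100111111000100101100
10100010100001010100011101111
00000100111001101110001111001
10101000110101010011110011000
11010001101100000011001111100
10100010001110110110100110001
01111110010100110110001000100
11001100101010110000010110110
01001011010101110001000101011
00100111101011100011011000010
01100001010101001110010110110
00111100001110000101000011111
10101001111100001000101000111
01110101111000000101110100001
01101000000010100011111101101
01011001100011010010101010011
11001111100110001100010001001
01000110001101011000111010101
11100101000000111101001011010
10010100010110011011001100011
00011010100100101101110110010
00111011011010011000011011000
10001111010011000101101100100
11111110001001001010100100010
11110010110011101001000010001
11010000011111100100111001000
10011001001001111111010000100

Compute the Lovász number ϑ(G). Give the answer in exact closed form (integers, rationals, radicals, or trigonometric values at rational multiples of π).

sqrt(29)

deg(594) = 14; N(594) = {757, 447, 623, 885, 625, 252, 724, 581, 945, 165, 932, 950, 775, 546}.
deg(775) = 14; N(775) = {757, 447, 254, 698, 623, 885, 625, 191, 331, 165, 594, 277, 303, 208}.
deg(165) = 14; N(165) = {447, 254, 623, 945, 956, 594, 912, 277, 950, 592, 303, 775, 168, 546}.
N(581) = {254, 885, 625, 252, 724, 191, 945, 331, 956, 594, 912, 950, 592, 208}, |N(581)| = 14.
deg(v) = 14 for all v (|V|=29); strongly regular (29,14,6,7).
The 3 distinct eigenvalues: [14.0, 2.19258, -3.19258].
Lovász: ϑ = −29(-sqrt(29)/2 - 1/2)/(14+-(-sqrt(29)/2 - 1/2)) = sqrt(29).
ϑ(G) ≈ 5.385165.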